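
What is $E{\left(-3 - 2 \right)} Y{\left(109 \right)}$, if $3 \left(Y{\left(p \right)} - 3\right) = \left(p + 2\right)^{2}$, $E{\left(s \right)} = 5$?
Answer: $20550$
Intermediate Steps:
$Y{\left(p \right)} = 3 + \frac{\left(2 + p\right)^{2}}{3}$ ($Y{\left(p \right)} = 3 + \frac{\left(p + 2\right)^{2}}{3} = 3 + \frac{\left(2 + p\right)^{2}}{3}$)
$E{\left(-3 - 2 \right)} Y{\left(109 \right)} = 5 \left(3 + \frac{\left(2 + 109\right)^{2}}{3}\right) = 5 \left(3 + \frac{111^{2}}{3}\right) = 5 \left(3 + \frac{1}{3} \cdot 12321\right) = 5 \left(3 + 4107\right) = 5 \cdot 4110 = 20550$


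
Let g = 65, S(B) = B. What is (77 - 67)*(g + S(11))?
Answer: 760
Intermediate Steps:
(77 - 67)*(g + S(11)) = (77 - 67)*(65 + 11) = 10*76 = 760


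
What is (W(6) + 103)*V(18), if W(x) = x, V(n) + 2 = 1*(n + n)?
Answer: 3706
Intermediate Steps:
V(n) = -2 + 2*n (V(n) = -2 + 1*(n + n) = -2 + 1*(2*n) = -2 + 2*n)
(W(6) + 103)*V(18) = (6 + 103)*(-2 + 2*18) = 109*(-2 + 36) = 109*34 = 3706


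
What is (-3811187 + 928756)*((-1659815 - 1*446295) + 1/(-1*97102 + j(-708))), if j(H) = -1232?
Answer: 596957861232701371/98334 ≈ 6.0707e+12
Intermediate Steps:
(-3811187 + 928756)*((-1659815 - 1*446295) + 1/(-1*97102 + j(-708))) = (-3811187 + 928756)*((-1659815 - 1*446295) + 1/(-1*97102 - 1232)) = -2882431*((-1659815 - 446295) + 1/(-97102 - 1232)) = -2882431*(-2106110 + 1/(-98334)) = -2882431*(-2106110 - 1/98334) = -2882431*(-207102220741/98334) = 596957861232701371/98334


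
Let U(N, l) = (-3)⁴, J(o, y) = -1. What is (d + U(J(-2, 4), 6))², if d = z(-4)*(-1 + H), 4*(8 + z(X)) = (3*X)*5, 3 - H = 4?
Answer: 16129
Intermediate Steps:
H = -1 (H = 3 - 1*4 = 3 - 4 = -1)
U(N, l) = 81
z(X) = -8 + 15*X/4 (z(X) = -8 + ((3*X)*5)/4 = -8 + (15*X)/4 = -8 + 15*X/4)
d = 46 (d = (-8 + (15/4)*(-4))*(-1 - 1) = (-8 - 15)*(-2) = -23*(-2) = 46)
(d + U(J(-2, 4), 6))² = (46 + 81)² = 127² = 16129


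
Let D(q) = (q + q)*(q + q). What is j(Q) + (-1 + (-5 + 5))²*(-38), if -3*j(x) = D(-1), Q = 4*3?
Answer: -118/3 ≈ -39.333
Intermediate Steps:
Q = 12
D(q) = 4*q² (D(q) = (2*q)*(2*q) = 4*q²)
j(x) = -4/3 (j(x) = -4*(-1)²/3 = -4/3)
j(Q) + (-1 + (-5 + 5))²*(-38) = -4/3 + (-1 + (-5 + 5))²*(-38) = -4/3 + (-1 + 0)²*(-38) = -4/3 + (-1)²*(-38) = -4/3 + 1*(-38) = -4/3 - 38 = -118/3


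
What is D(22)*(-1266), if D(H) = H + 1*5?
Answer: -34182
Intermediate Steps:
D(H) = 5 + H (D(H) = H + 5 = 5 + H)
D(22)*(-1266) = (5 + 22)*(-1266) = 27*(-1266) = -34182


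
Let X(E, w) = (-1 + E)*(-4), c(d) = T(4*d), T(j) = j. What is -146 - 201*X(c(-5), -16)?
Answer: -17030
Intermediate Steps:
c(d) = 4*d
X(E, w) = 4 - 4*E
-146 - 201*X(c(-5), -16) = -146 - 201*(4 - 16*(-5)) = -146 - 201*(4 - 4*(-20)) = -146 - 201*(4 + 80) = -146 - 201*84 = -146 - 16884 = -17030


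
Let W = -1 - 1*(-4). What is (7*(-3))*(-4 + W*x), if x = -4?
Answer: 336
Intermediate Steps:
W = 3 (W = -1 + 4 = 3)
(7*(-3))*(-4 + W*x) = (7*(-3))*(-4 + 3*(-4)) = -21*(-4 - 12) = -21*(-16) = 336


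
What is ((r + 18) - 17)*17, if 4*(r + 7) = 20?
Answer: -17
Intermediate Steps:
r = -2 (r = -7 + (1/4)*20 = -7 + 5 = -2)
((r + 18) - 17)*17 = ((-2 + 18) - 17)*17 = (16 - 17)*17 = -1*17 = -17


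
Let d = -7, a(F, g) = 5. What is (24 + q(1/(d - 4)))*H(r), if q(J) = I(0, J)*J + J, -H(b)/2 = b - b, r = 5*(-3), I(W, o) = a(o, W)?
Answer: 0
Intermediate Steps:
I(W, o) = 5
r = -15
H(b) = 0 (H(b) = -2*(b - b) = -2*0 = 0)
q(J) = 6*J (q(J) = 5*J + J = 6*J)
(24 + q(1/(d - 4)))*H(r) = (24 + 6/(-7 - 4))*0 = (24 + 6/(-11))*0 = (24 + 6*(-1/11))*0 = (24 - 6/11)*0 = (258/11)*0 = 0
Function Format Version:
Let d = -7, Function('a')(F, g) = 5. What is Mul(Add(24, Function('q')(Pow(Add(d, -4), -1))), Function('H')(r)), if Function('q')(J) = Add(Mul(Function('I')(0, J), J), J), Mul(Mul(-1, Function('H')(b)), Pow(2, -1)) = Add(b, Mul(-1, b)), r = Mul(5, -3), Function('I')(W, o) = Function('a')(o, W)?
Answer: 0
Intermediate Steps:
Function('I')(W, o) = 5
r = -15
Function('H')(b) = 0 (Function('H')(b) = Mul(-2, Add(b, Mul(-1, b))) = Mul(-2, 0) = 0)
Function('q')(J) = Mul(6, J) (Function('q')(J) = Add(Mul(5, J), J) = Mul(6, J))
Mul(Add(24, Function('q')(Pow(Add(d, -4), -1))), Function('H')(r)) = Mul(Add(24, Mul(6, Pow(Add(-7, -4), -1))), 0) = Mul(Add(24, Mul(6, Pow(-11, -1))), 0) = Mul(Add(24, Mul(6, Rational(-1, 11))), 0) = Mul(Add(24, Rational(-6, 11)), 0) = Mul(Rational(258, 11), 0) = 0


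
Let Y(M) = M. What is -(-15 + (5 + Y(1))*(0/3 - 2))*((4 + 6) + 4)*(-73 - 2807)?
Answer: -1088640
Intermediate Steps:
-(-15 + (5 + Y(1))*(0/3 - 2))*((4 + 6) + 4)*(-73 - 2807) = -(-15 + (5 + 1)*(0/3 - 2))*((4 + 6) + 4)*(-73 - 2807) = -(-15 + 6*(0*(1/3) - 2))*(10 + 4)*(-2880) = -(-15 + 6*(0 - 2))*14*(-2880) = -(-15 + 6*(-2))*14*(-2880) = -(-15 - 12)*14*(-2880) = -(-27*14)*(-2880) = -(-378)*(-2880) = -1*1088640 = -1088640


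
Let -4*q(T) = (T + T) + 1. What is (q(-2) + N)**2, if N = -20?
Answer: 5929/16 ≈ 370.56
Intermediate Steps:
q(T) = -1/4 - T/2 (q(T) = -((T + T) + 1)/4 = -(2*T + 1)/4 = -(1 + 2*T)/4 = -1/4 - T/2)
(q(-2) + N)**2 = ((-1/4 - 1/2*(-2)) - 20)**2 = ((-1/4 + 1) - 20)**2 = (3/4 - 20)**2 = (-77/4)**2 = 5929/16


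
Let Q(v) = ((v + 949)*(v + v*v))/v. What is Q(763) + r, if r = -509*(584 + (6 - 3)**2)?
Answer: 1006131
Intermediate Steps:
Q(v) = (949 + v)*(v + v**2)/v (Q(v) = ((949 + v)*(v + v**2))/v = (949 + v)*(v + v**2)/v)
r = -301837 (r = -509*(584 + 3**2) = -509*(584 + 9) = -509*593 = -301837)
Q(763) + r = (949 + 763**2 + 950*763) - 301837 = (949 + 582169 + 724850) - 301837 = 1307968 - 301837 = 1006131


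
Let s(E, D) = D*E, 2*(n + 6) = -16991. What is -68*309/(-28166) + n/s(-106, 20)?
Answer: 283998689/59711920 ≈ 4.7561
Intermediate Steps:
n = -17003/2 (n = -6 + (½)*(-16991) = -6 - 16991/2 = -17003/2 ≈ -8501.5)
-68*309/(-28166) + n/s(-106, 20) = -68*309/(-28166) - 17003/(2*(20*(-106))) = -21012*(-1/28166) - 17003/2/(-2120) = 10506/14083 - 17003/2*(-1/2120) = 10506/14083 + 17003/4240 = 283998689/59711920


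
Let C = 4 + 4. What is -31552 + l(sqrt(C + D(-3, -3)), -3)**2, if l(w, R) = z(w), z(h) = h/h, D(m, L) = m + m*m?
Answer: -31551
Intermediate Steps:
D(m, L) = m + m**2
C = 8
z(h) = 1
l(w, R) = 1
-31552 + l(sqrt(C + D(-3, -3)), -3)**2 = -31552 + 1**2 = -31552 + 1 = -31551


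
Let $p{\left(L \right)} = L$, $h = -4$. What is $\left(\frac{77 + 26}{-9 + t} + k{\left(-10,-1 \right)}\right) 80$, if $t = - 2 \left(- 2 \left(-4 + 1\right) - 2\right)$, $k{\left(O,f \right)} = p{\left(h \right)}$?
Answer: $- \frac{13680}{17} \approx -804.71$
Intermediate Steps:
$k{\left(O,f \right)} = -4$
$t = -8$ ($t = - 2 \left(\left(-2\right) \left(-3\right) - 2\right) = - 2 \left(6 - 2\right) = \left(-2\right) 4 = -8$)
$\left(\frac{77 + 26}{-9 + t} + k{\left(-10,-1 \right)}\right) 80 = \left(\frac{77 + 26}{-9 - 8} - 4\right) 80 = \left(\frac{103}{-17} - 4\right) 80 = \left(103 \left(- \frac{1}{17}\right) - 4\right) 80 = \left(- \frac{103}{17} - 4\right) 80 = \left(- \frac{171}{17}\right) 80 = - \frac{13680}{17}$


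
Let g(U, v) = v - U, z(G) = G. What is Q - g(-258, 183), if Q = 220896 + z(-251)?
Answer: 220204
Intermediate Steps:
Q = 220645 (Q = 220896 - 251 = 220645)
Q - g(-258, 183) = 220645 - (183 - 1*(-258)) = 220645 - (183 + 258) = 220645 - 1*441 = 220645 - 441 = 220204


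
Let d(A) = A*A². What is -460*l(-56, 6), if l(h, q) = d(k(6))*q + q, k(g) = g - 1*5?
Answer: -5520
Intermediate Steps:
k(g) = -5 + g (k(g) = g - 5 = -5 + g)
d(A) = A³
l(h, q) = 2*q (l(h, q) = (-5 + 6)³*q + q = 1³*q + q = 1*q + q = q + q = 2*q)
-460*l(-56, 6) = -920*6 = -460*12 = -5520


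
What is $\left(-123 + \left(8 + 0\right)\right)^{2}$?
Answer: $13225$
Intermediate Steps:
$\left(-123 + \left(8 + 0\right)\right)^{2} = \left(-123 + 8\right)^{2} = \left(-115\right)^{2} = 13225$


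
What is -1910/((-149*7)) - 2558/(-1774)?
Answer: 3028167/925141 ≈ 3.2732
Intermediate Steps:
-1910/((-149*7)) - 2558/(-1774) = -1910/(-1043) - 2558*(-1/1774) = -1910*(-1/1043) + 1279/887 = 1910/1043 + 1279/887 = 3028167/925141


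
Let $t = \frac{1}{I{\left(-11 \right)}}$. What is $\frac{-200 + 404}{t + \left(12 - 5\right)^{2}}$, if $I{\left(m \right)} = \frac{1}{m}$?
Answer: $\frac{102}{19} \approx 5.3684$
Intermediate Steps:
$t = -11$ ($t = \frac{1}{\frac{1}{-11}} = \frac{1}{- \frac{1}{11}} = -11$)
$\frac{-200 + 404}{t + \left(12 - 5\right)^{2}} = \frac{-200 + 404}{-11 + \left(12 - 5\right)^{2}} = \frac{204}{-11 + 7^{2}} = \frac{204}{-11 + 49} = \frac{204}{38} = 204 \cdot \frac{1}{38} = \frac{102}{19}$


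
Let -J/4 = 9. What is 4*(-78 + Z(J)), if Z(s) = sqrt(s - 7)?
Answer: -312 + 4*I*sqrt(43) ≈ -312.0 + 26.23*I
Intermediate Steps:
J = -36 (J = -4*9 = -36)
Z(s) = sqrt(-7 + s)
4*(-78 + Z(J)) = 4*(-78 + sqrt(-7 - 36)) = 4*(-78 + sqrt(-43)) = 4*(-78 + I*sqrt(43)) = -312 + 4*I*sqrt(43)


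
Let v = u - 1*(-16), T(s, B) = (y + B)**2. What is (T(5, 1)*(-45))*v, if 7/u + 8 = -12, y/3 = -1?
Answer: -2817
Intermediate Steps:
y = -3 (y = 3*(-1) = -3)
u = -7/20 (u = 7/(-8 - 12) = 7/(-20) = 7*(-1/20) = -7/20 ≈ -0.35000)
T(s, B) = (-3 + B)**2
v = 313/20 (v = -7/20 - 1*(-16) = -7/20 + 16 = 313/20 ≈ 15.650)
(T(5, 1)*(-45))*v = ((-3 + 1)**2*(-45))*(313/20) = ((-2)**2*(-45))*(313/20) = (4*(-45))*(313/20) = -180*313/20 = -2817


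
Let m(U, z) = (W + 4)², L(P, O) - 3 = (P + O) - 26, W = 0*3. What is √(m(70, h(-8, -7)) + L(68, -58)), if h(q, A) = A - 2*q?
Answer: √3 ≈ 1.7320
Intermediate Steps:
W = 0
L(P, O) = -23 + O + P (L(P, O) = 3 + ((P + O) - 26) = 3 + ((O + P) - 26) = 3 + (-26 + O + P) = -23 + O + P)
m(U, z) = 16 (m(U, z) = (0 + 4)² = 4² = 16)
√(m(70, h(-8, -7)) + L(68, -58)) = √(16 + (-23 - 58 + 68)) = √(16 - 13) = √3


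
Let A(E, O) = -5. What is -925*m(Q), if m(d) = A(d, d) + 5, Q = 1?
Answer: 0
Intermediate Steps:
m(d) = 0 (m(d) = -5 + 5 = 0)
-925*m(Q) = -925*0 = 0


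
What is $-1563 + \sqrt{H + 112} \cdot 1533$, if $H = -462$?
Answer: $-1563 + 7665 i \sqrt{14} \approx -1563.0 + 28680.0 i$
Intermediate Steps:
$-1563 + \sqrt{H + 112} \cdot 1533 = -1563 + \sqrt{-462 + 112} \cdot 1533 = -1563 + \sqrt{-350} \cdot 1533 = -1563 + 5 i \sqrt{14} \cdot 1533 = -1563 + 7665 i \sqrt{14}$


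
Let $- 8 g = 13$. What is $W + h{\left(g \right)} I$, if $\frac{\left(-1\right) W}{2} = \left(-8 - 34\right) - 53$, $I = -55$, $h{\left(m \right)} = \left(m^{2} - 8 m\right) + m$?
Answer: $- \frac{37175}{64} \approx -580.86$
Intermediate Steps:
$g = - \frac{13}{8}$ ($g = \left(- \frac{1}{8}\right) 13 = - \frac{13}{8} \approx -1.625$)
$h{\left(m \right)} = m^{2} - 7 m$
$W = 190$ ($W = - 2 \left(\left(-8 - 34\right) - 53\right) = - 2 \left(-42 - 53\right) = \left(-2\right) \left(-95\right) = 190$)
$W + h{\left(g \right)} I = 190 + - \frac{13 \left(-7 - \frac{13}{8}\right)}{8} \left(-55\right) = 190 + \left(- \frac{13}{8}\right) \left(- \frac{69}{8}\right) \left(-55\right) = 190 + \frac{897}{64} \left(-55\right) = 190 - \frac{49335}{64} = - \frac{37175}{64}$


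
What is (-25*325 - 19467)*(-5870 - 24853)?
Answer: 847709016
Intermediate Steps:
(-25*325 - 19467)*(-5870 - 24853) = (-8125 - 19467)*(-30723) = -27592*(-30723) = 847709016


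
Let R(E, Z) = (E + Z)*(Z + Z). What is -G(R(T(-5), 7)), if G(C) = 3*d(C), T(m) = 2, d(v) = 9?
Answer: -27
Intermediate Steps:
R(E, Z) = 2*Z*(E + Z) (R(E, Z) = (E + Z)*(2*Z) = 2*Z*(E + Z))
G(C) = 27 (G(C) = 3*9 = 27)
-G(R(T(-5), 7)) = -1*27 = -27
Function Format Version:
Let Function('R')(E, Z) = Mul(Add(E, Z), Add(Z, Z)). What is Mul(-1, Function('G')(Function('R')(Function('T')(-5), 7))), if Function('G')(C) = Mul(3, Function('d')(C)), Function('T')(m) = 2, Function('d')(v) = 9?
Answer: -27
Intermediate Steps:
Function('R')(E, Z) = Mul(2, Z, Add(E, Z)) (Function('R')(E, Z) = Mul(Add(E, Z), Mul(2, Z)) = Mul(2, Z, Add(E, Z)))
Function('G')(C) = 27 (Function('G')(C) = Mul(3, 9) = 27)
Mul(-1, Function('G')(Function('R')(Function('T')(-5), 7))) = Mul(-1, 27) = -27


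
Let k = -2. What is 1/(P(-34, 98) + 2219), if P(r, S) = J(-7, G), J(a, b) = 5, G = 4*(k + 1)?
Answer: 1/2224 ≈ 0.00044964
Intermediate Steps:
G = -4 (G = 4*(-2 + 1) = 4*(-1) = -4)
P(r, S) = 5
1/(P(-34, 98) + 2219) = 1/(5 + 2219) = 1/2224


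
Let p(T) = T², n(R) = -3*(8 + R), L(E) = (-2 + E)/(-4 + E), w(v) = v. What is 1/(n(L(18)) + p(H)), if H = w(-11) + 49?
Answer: 7/9916 ≈ 0.00070593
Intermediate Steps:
H = 38 (H = -11 + 49 = 38)
L(E) = (-2 + E)/(-4 + E)
n(R) = -24 - 3*R
1/(n(L(18)) + p(H)) = 1/((-24 - 3*(-2 + 18)/(-4 + 18)) + 38²) = 1/((-24 - 3*16/14) + 1444) = 1/((-24 - 3*8/7) + 1444) = 1/((-24 - 24/7) + 1444) = 1/(-192/7 + 1444) = 1/(9916/7) = 7/9916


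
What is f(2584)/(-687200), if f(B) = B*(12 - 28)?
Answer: 1292/21475 ≈ 0.060163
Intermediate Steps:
f(B) = -16*B (f(B) = B*(-16) = -16*B)
f(2584)/(-687200) = -16*2584/(-687200) = -41344*(-1/687200) = 1292/21475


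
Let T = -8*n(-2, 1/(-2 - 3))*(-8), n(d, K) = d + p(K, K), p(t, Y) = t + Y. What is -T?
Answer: 768/5 ≈ 153.60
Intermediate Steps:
p(t, Y) = Y + t
n(d, K) = d + 2*K (n(d, K) = d + (K + K) = d + 2*K)
T = -768/5 (T = -8*(-2 + 2/(-2 - 3))*(-8) = -8*(-2 + 2/(-5))*(-8) = -8*(-2 + 2*(-1/5))*(-8) = -8*(-2 - 2/5)*(-8) = -8*(-12/5)*(-8) = (96/5)*(-8) = -768/5 ≈ -153.60)
-T = -1*(-768/5) = 768/5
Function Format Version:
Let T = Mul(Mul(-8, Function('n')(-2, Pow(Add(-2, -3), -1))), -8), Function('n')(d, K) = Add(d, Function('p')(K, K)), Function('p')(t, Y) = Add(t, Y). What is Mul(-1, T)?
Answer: Rational(768, 5) ≈ 153.60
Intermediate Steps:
Function('p')(t, Y) = Add(Y, t)
Function('n')(d, K) = Add(d, Mul(2, K)) (Function('n')(d, K) = Add(d, Add(K, K)) = Add(d, Mul(2, K)))
T = Rational(-768, 5) (T = Mul(Mul(-8, Add(-2, Mul(2, Pow(Add(-2, -3), -1)))), -8) = Mul(Mul(-8, Add(-2, Mul(2, Pow(-5, -1)))), -8) = Mul(Mul(-8, Add(-2, Mul(2, Rational(-1, 5)))), -8) = Mul(Mul(-8, Add(-2, Rational(-2, 5))), -8) = Mul(Mul(-8, Rational(-12, 5)), -8) = Mul(Rational(96, 5), -8) = Rational(-768, 5) ≈ -153.60)
Mul(-1, T) = Mul(-1, Rational(-768, 5)) = Rational(768, 5)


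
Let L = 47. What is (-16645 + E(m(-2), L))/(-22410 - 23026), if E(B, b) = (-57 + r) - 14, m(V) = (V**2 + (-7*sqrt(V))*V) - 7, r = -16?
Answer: 4183/11359 ≈ 0.36825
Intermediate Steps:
m(V) = -7 + V**2 - 7*V**(3/2) (m(V) = (V**2 - 7*V**(3/2)) - 7 = -7 + V**2 - 7*V**(3/2))
E(B, b) = -87 (E(B, b) = (-57 - 16) - 14 = -73 - 14 = -87)
(-16645 + E(m(-2), L))/(-22410 - 23026) = (-16645 - 87)/(-22410 - 23026) = -16732/(-45436) = -16732*(-1/45436) = 4183/11359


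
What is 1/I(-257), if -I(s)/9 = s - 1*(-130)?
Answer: 1/1143 ≈ 0.00087489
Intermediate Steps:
I(s) = -1170 - 9*s (I(s) = -9*(s - 1*(-130)) = -9*(s + 130) = -9*(130 + s) = -1170 - 9*s)
1/I(-257) = 1/(-1170 - 9*(-257)) = 1/(-1170 + 2313) = 1/1143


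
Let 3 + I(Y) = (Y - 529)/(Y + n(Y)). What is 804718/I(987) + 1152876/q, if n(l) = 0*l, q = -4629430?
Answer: -1838479261464504/5793731645 ≈ -3.1732e+5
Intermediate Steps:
n(l) = 0
I(Y) = -3 + (-529 + Y)/Y (I(Y) = -3 + (Y - 529)/(Y + 0) = -3 + (-529 + Y)/Y)
804718/I(987) + 1152876/q = 804718/(-2 - 529/987) + 1152876/(-4629430) = 804718/(-2 - 529*1/987) + 1152876*(-1/4629430) = 804718/(-2 - 529/987) - 576438/2314715 = 804718/(-2503/987) - 576438/2314715 = 804718*(-987/2503) - 576438/2314715 = -794256666/2503 - 576438/2314715 = -1838479261464504/5793731645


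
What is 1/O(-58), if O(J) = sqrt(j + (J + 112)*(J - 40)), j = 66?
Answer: -I*sqrt(5226)/5226 ≈ -0.013833*I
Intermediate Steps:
O(J) = sqrt(66 + (-40 + J)*(112 + J)) (O(J) = sqrt(66 + (J + 112)*(J - 40)) = sqrt(66 + (112 + J)*(-40 + J)) = sqrt(66 + (-40 + J)*(112 + J)))
1/O(-58) = 1/(sqrt(-4414 + (-58)**2 + 72*(-58))) = 1/(sqrt(-4414 + 3364 - 4176)) = 1/(sqrt(-5226)) = 1/(I*sqrt(5226)) = -I*sqrt(5226)/5226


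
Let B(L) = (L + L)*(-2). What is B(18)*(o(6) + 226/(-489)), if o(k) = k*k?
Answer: -417072/163 ≈ -2558.7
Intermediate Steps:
B(L) = -4*L (B(L) = (2*L)*(-2) = -4*L)
o(k) = k²
B(18)*(o(6) + 226/(-489)) = (-4*18)*(6² + 226/(-489)) = -72*(36 + 226*(-1/489)) = -72*(36 - 226/489) = -72*17378/489 = -417072/163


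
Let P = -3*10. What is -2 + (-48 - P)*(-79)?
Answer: 1420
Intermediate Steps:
P = -30
-2 + (-48 - P)*(-79) = -2 + (-48 - 1*(-30))*(-79) = -2 + (-48 + 30)*(-79) = -2 - 18*(-79) = -2 + 1422 = 1420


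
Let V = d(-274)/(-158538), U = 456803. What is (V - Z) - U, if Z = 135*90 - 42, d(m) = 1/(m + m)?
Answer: -40738436240663/86878824 ≈ -4.6891e+5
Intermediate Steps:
d(m) = 1/(2*m)
Z = 12108 (Z = 12150 - 42 = 12108)
V = 1/86878824 (V = ((1/2)/(-274))/(-158538) = ((1/2)*(-1/274))*(-1/158538) = -1/548*(-1/158538) = 1/86878824 ≈ 1.1510e-8)
(V - Z) - U = (1/86878824 - 1*12108) - 1*456803 = (1/86878824 - 12108) - 456803 = -1051928800991/86878824 - 456803 = -40738436240663/86878824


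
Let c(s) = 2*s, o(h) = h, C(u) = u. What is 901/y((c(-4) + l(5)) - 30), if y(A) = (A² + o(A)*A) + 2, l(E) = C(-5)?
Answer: 901/3700 ≈ 0.24351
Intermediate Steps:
l(E) = -5
y(A) = 2 + 2*A² (y(A) = (A² + A*A) + 2 = (A² + A²) + 2 = 2*A² + 2 = 2 + 2*A²)
901/y((c(-4) + l(5)) - 30) = 901/(2 + 2*((2*(-4) - 5) - 30)²) = 901/(2 + 2*((-8 - 5) - 30)²) = 901/(2 + 2*(-13 - 30)²) = 901/(2 + 2*(-43)²) = 901/(2 + 2*1849) = 901/(2 + 3698) = 901/3700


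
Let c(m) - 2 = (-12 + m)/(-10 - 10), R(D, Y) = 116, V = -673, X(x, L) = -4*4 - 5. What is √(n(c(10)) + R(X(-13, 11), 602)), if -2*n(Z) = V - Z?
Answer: √45355/10 ≈ 21.297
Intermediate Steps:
X(x, L) = -21 (X(x, L) = -16 - 5 = -21)
c(m) = 13/5 - m/20 (c(m) = 2 + (-12 + m)/(-10 - 10) = 2 + (-12 + m)/(-20) = 2 + (-12 + m)*(-1/20) = 2 + (⅗ - m/20) = 13/5 - m/20)
n(Z) = 673/2 + Z/2 (n(Z) = -(-673 - Z)/2 = 673/2 + Z/2)
√(n(c(10)) + R(X(-13, 11), 602)) = √((673/2 + (13/5 - 1/20*10)/2) + 116) = √((673/2 + (13/5 - ½)/2) + 116) = √((673/2 + (½)*(21/10)) + 116) = √((673/2 + 21/20) + 116) = √(6751/20 + 116) = √(9071/20) = √45355/10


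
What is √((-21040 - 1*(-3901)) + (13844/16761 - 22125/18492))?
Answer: I*√45736190471794324215/51657402 ≈ 130.92*I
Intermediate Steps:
√((-21040 - 1*(-3901)) + (13844/16761 - 22125/18492)) = √((-21040 + 3901) + (13844*(1/16761) - 22125*1/18492)) = √(-17139 + (13844/16761 - 7375/6164)) = √(-17139 - 38277959/103314804) = √(-1770750703715/103314804) = I*√45736190471794324215/51657402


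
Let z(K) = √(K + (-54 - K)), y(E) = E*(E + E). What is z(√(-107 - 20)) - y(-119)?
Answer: -28322 + 3*I*√6 ≈ -28322.0 + 7.3485*I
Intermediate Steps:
y(E) = 2*E² (y(E) = E*(2*E) = 2*E²)
z(K) = 3*I*√6 (z(K) = √(-54) = 3*I*√6)
z(√(-107 - 20)) - y(-119) = 3*I*√6 - 2*(-119)² = 3*I*√6 - 2*14161 = 3*I*√6 - 1*28322 = 3*I*√6 - 28322 = -28322 + 3*I*√6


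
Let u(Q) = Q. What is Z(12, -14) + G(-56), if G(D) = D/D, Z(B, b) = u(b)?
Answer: -13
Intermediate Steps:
Z(B, b) = b
G(D) = 1
Z(12, -14) + G(-56) = -14 + 1 = -13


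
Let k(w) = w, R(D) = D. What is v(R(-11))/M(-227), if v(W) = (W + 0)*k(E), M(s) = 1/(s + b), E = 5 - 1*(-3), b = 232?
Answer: -440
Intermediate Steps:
E = 8 (E = 5 + 3 = 8)
M(s) = 1/(232 + s) (M(s) = 1/(s + 232) = 1/(232 + s))
v(W) = 8*W (v(W) = (W + 0)*8 = W*8 = 8*W)
v(R(-11))/M(-227) = (8*(-11))/(1/(232 - 227)) = -88/(1/5) = -88/⅕ = -88*5 = -440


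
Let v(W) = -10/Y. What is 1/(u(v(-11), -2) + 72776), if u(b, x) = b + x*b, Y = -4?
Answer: 2/145547 ≈ 1.3741e-5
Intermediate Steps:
v(W) = 5/2 (v(W) = -10/(-4) = -10*(-¼) = 5/2)
u(b, x) = b + b*x
1/(u(v(-11), -2) + 72776) = 1/(5*(1 - 2)/2 + 72776) = 1/((5/2)*(-1) + 72776) = 1/(-5/2 + 72776) = 1/(145547/2) = 2/145547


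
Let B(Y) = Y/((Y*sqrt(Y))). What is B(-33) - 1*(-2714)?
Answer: 2714 - I*sqrt(33)/33 ≈ 2714.0 - 0.17408*I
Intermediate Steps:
B(Y) = 1/sqrt(Y) (B(Y) = Y/(Y**(3/2)) = Y/Y**(3/2) = 1/sqrt(Y))
B(-33) - 1*(-2714) = 1/sqrt(-33) - 1*(-2714) = -I*sqrt(33)/33 + 2714 = 2714 - I*sqrt(33)/33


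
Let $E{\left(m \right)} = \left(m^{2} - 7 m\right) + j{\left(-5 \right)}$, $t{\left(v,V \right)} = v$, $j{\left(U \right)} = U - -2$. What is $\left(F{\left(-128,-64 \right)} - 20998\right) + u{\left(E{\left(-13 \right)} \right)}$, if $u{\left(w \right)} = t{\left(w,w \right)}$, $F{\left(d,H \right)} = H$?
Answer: $-20805$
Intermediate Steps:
$j{\left(U \right)} = 2 + U$ ($j{\left(U \right)} = U + 2 = 2 + U$)
$E{\left(m \right)} = -3 + m^{2} - 7 m$ ($E{\left(m \right)} = \left(m^{2} - 7 m\right) + \left(2 - 5\right) = \left(m^{2} - 7 m\right) - 3 = -3 + m^{2} - 7 m$)
$u{\left(w \right)} = w$
$\left(F{\left(-128,-64 \right)} - 20998\right) + u{\left(E{\left(-13 \right)} \right)} = \left(-64 - 20998\right) - \left(-88 - 169\right) = -21062 + \left(-3 + 169 + 91\right) = -21062 + 257 = -20805$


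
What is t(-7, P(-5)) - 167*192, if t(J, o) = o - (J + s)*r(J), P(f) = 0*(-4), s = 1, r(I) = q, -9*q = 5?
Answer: -96202/3 ≈ -32067.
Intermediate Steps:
q = -5/9 (q = -⅑*5 = -5/9 ≈ -0.55556)
r(I) = -5/9
P(f) = 0
t(J, o) = 5/9 + o + 5*J/9 (t(J, o) = o - (J + 1)*(-5)/9 = o - (1 + J)*(-5)/9 = o - (-5/9 - 5*J/9) = o + (5/9 + 5*J/9) = 5/9 + o + 5*J/9)
t(-7, P(-5)) - 167*192 = (5/9 + 0 + (5/9)*(-7)) - 167*192 = (5/9 + 0 - 35/9) - 32064 = -10/3 - 32064 = -96202/3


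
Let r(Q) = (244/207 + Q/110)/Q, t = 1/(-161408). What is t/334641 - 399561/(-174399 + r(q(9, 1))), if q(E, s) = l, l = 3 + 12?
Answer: 1474251513498897038779/643475865891517696128 ≈ 2.2911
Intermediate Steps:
l = 15
q(E, s) = 15
t = -1/161408 ≈ -6.1955e-6
r(Q) = (244/207 + Q/110)/Q (r(Q) = (244*(1/207) + Q*(1/110))/Q = (244/207 + Q/110)/Q)
t/334641 - 399561/(-174399 + r(q(9, 1))) = -1/161408/334641 - 399561/(-174399 + (1/22770)*(26840 + 207*15)/15) = -1/161408*1/334641 - 399561/(-174399 + (1/22770)*(1/15)*(26840 + 3105)) = -1/54013734528 - 399561/(-174399 + (1/22770)*(1/15)*29945) = -1/54013734528 - 399561/(-174399 + 5989/68310) = -1/54013734528 - 399561/(-11913189701/68310) = -1/54013734528 - 399561*(-68310/11913189701) = -1/54013734528 + 27294011910/11913189701 = 1474251513498897038779/643475865891517696128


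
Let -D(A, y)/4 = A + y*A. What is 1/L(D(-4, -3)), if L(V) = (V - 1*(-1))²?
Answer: 1/961 ≈ 0.0010406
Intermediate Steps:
D(A, y) = -4*A - 4*A*y (D(A, y) = -4*(A + y*A) = -4*(A + A*y) = -4*A - 4*A*y)
L(V) = (1 + V)² (L(V) = (V + 1)² = (1 + V)²)
1/L(D(-4, -3)) = 1/((1 - 4*(-4)*(1 - 3))²) = 1/((1 - 4*(-4)*(-2))²) = 1/((1 - 32)²) = 1/((-31)²) = 1/961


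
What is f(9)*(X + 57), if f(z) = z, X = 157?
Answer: 1926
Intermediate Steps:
f(9)*(X + 57) = 9*(157 + 57) = 9*214 = 1926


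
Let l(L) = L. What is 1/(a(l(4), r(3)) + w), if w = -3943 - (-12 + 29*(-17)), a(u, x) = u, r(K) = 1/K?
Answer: -1/3434 ≈ -0.00029121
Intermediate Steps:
r(K) = 1/K
w = -3438 (w = -3943 - (-12 - 493) = -3943 - 1*(-505) = -3943 + 505 = -3438)
1/(a(l(4), r(3)) + w) = 1/(4 - 3438) = 1/(-3434) = -1/3434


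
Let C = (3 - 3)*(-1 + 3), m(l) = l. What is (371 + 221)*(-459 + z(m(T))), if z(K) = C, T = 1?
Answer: -271728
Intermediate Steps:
C = 0 (C = 0*2 = 0)
z(K) = 0
(371 + 221)*(-459 + z(m(T))) = (371 + 221)*(-459 + 0) = 592*(-459) = -271728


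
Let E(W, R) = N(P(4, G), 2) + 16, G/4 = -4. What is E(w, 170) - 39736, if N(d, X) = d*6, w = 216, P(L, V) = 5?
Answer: -39690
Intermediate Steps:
G = -16 (G = 4*(-4) = -16)
N(d, X) = 6*d
E(W, R) = 46 (E(W, R) = 6*5 + 16 = 30 + 16 = 46)
E(w, 170) - 39736 = 46 - 39736 = -39690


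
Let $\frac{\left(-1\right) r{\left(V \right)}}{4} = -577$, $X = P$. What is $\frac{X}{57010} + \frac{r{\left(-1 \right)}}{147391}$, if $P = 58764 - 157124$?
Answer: $- \frac{1436579968}{840276091} \approx -1.7097$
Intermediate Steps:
$P = -98360$
$X = -98360$
$r{\left(V \right)} = 2308$ ($r{\left(V \right)} = \left(-4\right) \left(-577\right) = 2308$)
$\frac{X}{57010} + \frac{r{\left(-1 \right)}}{147391} = - \frac{98360}{57010} + \frac{2308}{147391} = \left(-98360\right) \frac{1}{57010} + 2308 \cdot \frac{1}{147391} = - \frac{9836}{5701} + \frac{2308}{147391} = - \frac{1436579968}{840276091}$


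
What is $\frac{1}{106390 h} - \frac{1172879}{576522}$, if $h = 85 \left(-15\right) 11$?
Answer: $- \frac{145839660069731}{71686655209125} \approx -2.0344$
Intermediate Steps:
$h = -14025$ ($h = \left(-1275\right) 11 = -14025$)
$\frac{1}{106390 h} - \frac{1172879}{576522} = \frac{1}{106390 \left(-14025\right)} - \frac{1172879}{576522} = \frac{1}{106390} \left(- \frac{1}{14025}\right) - \frac{1172879}{576522} = - \frac{1}{1492119750} - \frac{1172879}{576522} = - \frac{145839660069731}{71686655209125}$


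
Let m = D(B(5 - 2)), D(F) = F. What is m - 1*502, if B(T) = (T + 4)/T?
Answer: -1499/3 ≈ -499.67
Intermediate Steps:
B(T) = (4 + T)/T
m = 7/3 (m = (4 + (5 - 2))/(5 - 2) = (4 + 3)/3 = (1/3)*7 = 7/3 ≈ 2.3333)
m - 1*502 = 7/3 - 1*502 = 7/3 - 502 = -1499/3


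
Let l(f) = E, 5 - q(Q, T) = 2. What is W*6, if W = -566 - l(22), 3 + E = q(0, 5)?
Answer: -3396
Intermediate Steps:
q(Q, T) = 3 (q(Q, T) = 5 - 1*2 = 5 - 2 = 3)
E = 0 (E = -3 + 3 = 0)
l(f) = 0
W = -566 (W = -566 - 1*0 = -566 + 0 = -566)
W*6 = -566*6 = -3396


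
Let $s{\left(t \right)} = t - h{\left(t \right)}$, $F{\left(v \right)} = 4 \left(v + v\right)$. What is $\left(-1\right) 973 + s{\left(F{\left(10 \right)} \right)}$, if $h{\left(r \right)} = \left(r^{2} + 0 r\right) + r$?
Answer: $-7373$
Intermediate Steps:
$F{\left(v \right)} = 8 v$ ($F{\left(v \right)} = 4 \cdot 2 v = 8 v$)
$h{\left(r \right)} = r + r^{2}$ ($h{\left(r \right)} = \left(r^{2} + 0\right) + r = r^{2} + r = r + r^{2}$)
$s{\left(t \right)} = t - t \left(1 + t\right)$
$\left(-1\right) 973 + s{\left(F{\left(10 \right)} \right)} = \left(-1\right) 973 - \left(8 \cdot 10\right)^{2} = -973 - 80^{2} = -973 - 6400 = -7373$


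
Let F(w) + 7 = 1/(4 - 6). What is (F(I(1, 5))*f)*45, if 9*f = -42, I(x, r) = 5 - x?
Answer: 1575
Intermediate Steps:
f = -14/3 (f = (1/9)*(-42) = -14/3 ≈ -4.6667)
F(w) = -15/2 (F(w) = -7 + 1/(4 - 6) = -7 + 1/(-2) = -7 - 1/2 = -15/2)
(F(I(1, 5))*f)*45 = -15/2*(-14/3)*45 = 35*45 = 1575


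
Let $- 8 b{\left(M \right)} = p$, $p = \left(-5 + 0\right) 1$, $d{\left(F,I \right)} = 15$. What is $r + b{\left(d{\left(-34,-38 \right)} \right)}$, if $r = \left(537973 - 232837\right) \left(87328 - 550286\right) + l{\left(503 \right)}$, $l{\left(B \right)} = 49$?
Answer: $- \frac{1130121217907}{8} \approx -1.4127 \cdot 10^{11}$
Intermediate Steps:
$p = -5$ ($p = \left(-5\right) 1 = -5$)
$b{\left(M \right)} = \frac{5}{8}$ ($b{\left(M \right)} = \left(- \frac{1}{8}\right) \left(-5\right) = \frac{5}{8}$)
$r = -141265152239$ ($r = \left(537973 - 232837\right) \left(87328 - 550286\right) + 49 = 305136 \left(-462958\right) + 49 = -141265152288 + 49 = -141265152239$)
$r + b{\left(d{\left(-34,-38 \right)} \right)} = -141265152239 + \frac{5}{8} = - \frac{1130121217907}{8}$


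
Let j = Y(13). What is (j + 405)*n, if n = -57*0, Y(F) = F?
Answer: 0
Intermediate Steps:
j = 13
n = 0
(j + 405)*n = (13 + 405)*0 = 418*0 = 0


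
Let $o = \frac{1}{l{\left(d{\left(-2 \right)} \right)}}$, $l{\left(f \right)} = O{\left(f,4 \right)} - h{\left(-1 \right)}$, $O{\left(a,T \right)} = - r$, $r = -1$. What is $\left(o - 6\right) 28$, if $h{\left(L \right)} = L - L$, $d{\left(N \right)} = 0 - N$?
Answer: $-140$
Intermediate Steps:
$O{\left(a,T \right)} = 1$ ($O{\left(a,T \right)} = \left(-1\right) \left(-1\right) = 1$)
$d{\left(N \right)} = - N$
$h{\left(L \right)} = 0$
$l{\left(f \right)} = 1$ ($l{\left(f \right)} = 1 - 0 = 1 + 0 = 1$)
$o = 1$ ($o = 1^{-1} = 1$)
$\left(o - 6\right) 28 = \left(1 - 6\right) 28 = \left(-5\right) 28 = -140$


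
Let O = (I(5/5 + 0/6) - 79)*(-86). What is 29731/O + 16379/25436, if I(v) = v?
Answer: 4163981/820311 ≈ 5.0761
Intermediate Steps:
O = 6708 (O = ((5/5 + 0/6) - 79)*(-86) = ((5*(⅕) + 0*(⅙)) - 79)*(-86) = ((1 + 0) - 79)*(-86) = (1 - 79)*(-86) = -78*(-86) = 6708)
29731/O + 16379/25436 = 29731/6708 + 16379/25436 = 29731*(1/6708) + 16379*(1/25436) = 2287/516 + 16379/25436 = 4163981/820311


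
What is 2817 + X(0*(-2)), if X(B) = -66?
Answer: 2751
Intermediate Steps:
2817 + X(0*(-2)) = 2817 - 66 = 2751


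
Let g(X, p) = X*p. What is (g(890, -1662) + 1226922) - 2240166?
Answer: -2492424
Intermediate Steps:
(g(890, -1662) + 1226922) - 2240166 = (890*(-1662) + 1226922) - 2240166 = (-1479180 + 1226922) - 2240166 = -252258 - 2240166 = -2492424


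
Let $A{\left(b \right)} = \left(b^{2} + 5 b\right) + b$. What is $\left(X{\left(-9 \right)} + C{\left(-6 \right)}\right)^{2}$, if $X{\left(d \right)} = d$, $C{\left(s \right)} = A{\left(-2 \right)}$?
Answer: $289$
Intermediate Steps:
$A{\left(b \right)} = b^{2} + 6 b$
$C{\left(s \right)} = -8$ ($C{\left(s \right)} = - 2 \left(6 - 2\right) = \left(-2\right) 4 = -8$)
$\left(X{\left(-9 \right)} + C{\left(-6 \right)}\right)^{2} = \left(-9 - 8\right)^{2} = \left(-17\right)^{2} = 289$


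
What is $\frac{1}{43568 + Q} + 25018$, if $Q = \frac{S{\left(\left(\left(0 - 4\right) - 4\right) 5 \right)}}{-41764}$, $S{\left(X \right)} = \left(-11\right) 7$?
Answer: $\frac{45522103099286}{1819574029} \approx 25018.0$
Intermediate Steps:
$S{\left(X \right)} = -77$
$Q = \frac{77}{41764}$ ($Q = - \frac{77}{-41764} = \left(-77\right) \left(- \frac{1}{41764}\right) = \frac{77}{41764} \approx 0.0018437$)
$\frac{1}{43568 + Q} + 25018 = \frac{1}{43568 + \frac{77}{41764}} + 25018 = \frac{1}{\frac{1819574029}{41764}} + 25018 = \frac{41764}{1819574029} + 25018 = \frac{45522103099286}{1819574029}$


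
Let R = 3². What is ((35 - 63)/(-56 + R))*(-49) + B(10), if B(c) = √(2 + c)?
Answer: -1372/47 + 2*√3 ≈ -25.727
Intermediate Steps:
R = 9
((35 - 63)/(-56 + R))*(-49) + B(10) = ((35 - 63)/(-56 + 9))*(-49) + √(2 + 10) = -28/(-47)*(-49) + √12 = -28*(-1/47)*(-49) + 2*√3 = (28/47)*(-49) + 2*√3 = -1372/47 + 2*√3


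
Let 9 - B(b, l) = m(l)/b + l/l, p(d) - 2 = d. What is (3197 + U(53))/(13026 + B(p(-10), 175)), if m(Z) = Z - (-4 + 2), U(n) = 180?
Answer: 27016/104449 ≈ 0.25865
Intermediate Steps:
p(d) = 2 + d
m(Z) = 2 + Z (m(Z) = Z - 1*(-2) = Z + 2 = 2 + Z)
B(b, l) = 8 - (2 + l)/b (B(b, l) = 9 - ((2 + l)/b + l/l) = 9 - ((2 + l)/b + 1) = 9 - (1 + (2 + l)/b) = 9 + (-1 - (2 + l)/b) = 8 - (2 + l)/b)
(3197 + U(53))/(13026 + B(p(-10), 175)) = (3197 + 180)/(13026 + (-2 - 1*175 + 8*(2 - 10))/(2 - 10)) = 3377/(13026 + (-2 - 175 + 8*(-8))/(-8)) = 3377/(13026 - (-2 - 175 - 64)/8) = 3377/(13026 - ⅛*(-241)) = 3377/(13026 + 241/8) = 3377/(104449/8) = 3377*(8/104449) = 27016/104449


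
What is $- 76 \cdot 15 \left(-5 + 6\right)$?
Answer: $-1140$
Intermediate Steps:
$- 76 \cdot 15 \left(-5 + 6\right) = - 76 \cdot 15 \cdot 1 = \left(-76\right) 15 = -1140$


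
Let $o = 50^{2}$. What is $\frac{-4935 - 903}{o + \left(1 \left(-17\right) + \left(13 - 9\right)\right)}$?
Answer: $- \frac{1946}{829} \approx -2.3474$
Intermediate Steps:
$o = 2500$
$\frac{-4935 - 903}{o + \left(1 \left(-17\right) + \left(13 - 9\right)\right)} = \frac{-4935 - 903}{2500 + \left(1 \left(-17\right) + \left(13 - 9\right)\right)} = - \frac{5838}{2500 + \left(-17 + 4\right)} = - \frac{5838}{2500 - 13} = - \frac{5838}{2487} = \left(-5838\right) \frac{1}{2487} = - \frac{1946}{829}$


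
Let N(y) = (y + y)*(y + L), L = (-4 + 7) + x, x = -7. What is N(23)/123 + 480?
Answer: 59914/123 ≈ 487.11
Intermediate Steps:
L = -4 (L = (-4 + 7) - 7 = 3 - 7 = -4)
N(y) = 2*y*(-4 + y) (N(y) = (y + y)*(y - 4) = (2*y)*(-4 + y) = 2*y*(-4 + y))
N(23)/123 + 480 = (2*23*(-4 + 23))/123 + 480 = (2*23*19)*(1/123) + 480 = 874*(1/123) + 480 = 874/123 + 480 = 59914/123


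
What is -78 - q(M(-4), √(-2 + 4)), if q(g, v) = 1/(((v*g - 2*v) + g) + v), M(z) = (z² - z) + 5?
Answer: -41081/527 - 24*√2/527 ≈ -78.017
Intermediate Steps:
M(z) = 5 + z² - z
q(g, v) = 1/(g - v + g*v) (q(g, v) = 1/(((g*v - 2*v) + g) + v) = 1/(((-2*v + g*v) + g) + v) = 1/((g - 2*v + g*v) + v) = 1/(g - v + g*v))
-78 - q(M(-4), √(-2 + 4)) = -78 - 1/((5 + (-4)² - 1*(-4)) - √(-2 + 4) + (5 + (-4)² - 1*(-4))*√(-2 + 4)) = -78 - 1/((5 + 16 + 4) - √2 + (5 + 16 + 4)*√2) = -78 - 1/(25 - √2 + 25*√2) = -78 - 1/(25 + 24*√2)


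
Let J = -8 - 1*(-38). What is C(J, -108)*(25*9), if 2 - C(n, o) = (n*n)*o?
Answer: 21870450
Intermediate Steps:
J = 30 (J = -8 + 38 = 30)
C(n, o) = 2 - o*n**2 (C(n, o) = 2 - n*n*o = 2 - n**2*o = 2 - o*n**2)
C(J, -108)*(25*9) = (2 - 1*(-108)*30**2)*(25*9) = (2 - 1*(-108)*900)*225 = (2 + 97200)*225 = 97202*225 = 21870450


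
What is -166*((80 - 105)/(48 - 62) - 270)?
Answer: 311665/7 ≈ 44524.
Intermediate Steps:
-166*((80 - 105)/(48 - 62) - 270) = -166*(-25/(-14) - 270) = -166*(-25*(-1/14) - 270) = -166*(25/14 - 270) = -166*(-3755/14) = 311665/7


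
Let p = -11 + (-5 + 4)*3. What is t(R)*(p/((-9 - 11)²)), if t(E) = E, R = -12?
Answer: 21/50 ≈ 0.42000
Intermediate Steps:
p = -14 (p = -11 - 1*3 = -11 - 3 = -14)
t(R)*(p/((-9 - 11)²)) = -(-168)/((-9 - 11)²) = -(-168)/((-20)²) = -(-168)/400 = -12*(-7/200) = 21/50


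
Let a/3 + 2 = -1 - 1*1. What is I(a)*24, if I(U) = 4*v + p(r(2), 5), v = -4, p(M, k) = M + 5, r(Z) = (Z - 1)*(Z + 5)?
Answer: -96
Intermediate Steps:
r(Z) = (-1 + Z)*(5 + Z)
p(M, k) = 5 + M
a = -12 (a = -6 + 3*(-1 - 1*1) = -6 + 3*(-1 - 1) = -6 + 3*(-2) = -6 - 6 = -12)
I(U) = -4 (I(U) = 4*(-4) + (5 + (-5 + 2² + 4*2)) = -16 + (5 + (-5 + 4 + 8)) = -16 + (5 + 7) = -16 + 12 = -4)
I(a)*24 = -4*24 = -96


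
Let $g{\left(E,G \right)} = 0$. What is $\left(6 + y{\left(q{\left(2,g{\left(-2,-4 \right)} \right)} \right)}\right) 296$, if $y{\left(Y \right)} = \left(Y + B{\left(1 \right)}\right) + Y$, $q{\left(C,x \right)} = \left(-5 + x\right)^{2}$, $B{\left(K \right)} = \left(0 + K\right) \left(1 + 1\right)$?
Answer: $17168$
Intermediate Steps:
$B{\left(K \right)} = 2 K$ ($B{\left(K \right)} = K 2 = 2 K$)
$y{\left(Y \right)} = 2 + 2 Y$ ($y{\left(Y \right)} = \left(Y + 2 \cdot 1\right) + Y = \left(Y + 2\right) + Y = \left(2 + Y\right) + Y = 2 + 2 Y$)
$\left(6 + y{\left(q{\left(2,g{\left(-2,-4 \right)} \right)} \right)}\right) 296 = \left(6 + \left(2 + 2 \left(-5 + 0\right)^{2}\right)\right) 296 = \left(6 + \left(2 + 2 \left(-5\right)^{2}\right)\right) 296 = \left(6 + \left(2 + 2 \cdot 25\right)\right) 296 = \left(6 + \left(2 + 50\right)\right) 296 = \left(6 + 52\right) 296 = 58 \cdot 296 = 17168$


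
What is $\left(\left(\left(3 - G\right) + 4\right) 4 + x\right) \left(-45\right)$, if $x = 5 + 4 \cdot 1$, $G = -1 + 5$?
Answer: $-945$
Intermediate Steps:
$G = 4$
$x = 9$ ($x = 5 + 4 = 9$)
$\left(\left(\left(3 - G\right) + 4\right) 4 + x\right) \left(-45\right) = \left(\left(\left(3 - 4\right) + 4\right) 4 + 9\right) \left(-45\right) = \left(\left(-1 + 4\right) 4 + 9\right) \left(-45\right) = \left(3 \cdot 4 + 9\right) \left(-45\right) = \left(12 + 9\right) \left(-45\right) = 21 \left(-45\right) = -945$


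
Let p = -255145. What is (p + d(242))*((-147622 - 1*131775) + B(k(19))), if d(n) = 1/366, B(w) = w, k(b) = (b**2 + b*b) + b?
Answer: 13010876237632/183 ≈ 7.1098e+10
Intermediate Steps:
k(b) = b + 2*b**2 (k(b) = (b**2 + b**2) + b = 2*b**2 + b = b + 2*b**2)
d(n) = 1/366
(p + d(242))*((-147622 - 1*131775) + B(k(19))) = (-255145 + 1/366)*((-147622 - 1*131775) + 19*(1 + 2*19)) = -93383069*((-147622 - 131775) + 19*(1 + 38))/366 = -93383069*(-279397 + 19*39)/366 = -93383069*(-279397 + 741)/366 = -93383069/366*(-278656) = 13010876237632/183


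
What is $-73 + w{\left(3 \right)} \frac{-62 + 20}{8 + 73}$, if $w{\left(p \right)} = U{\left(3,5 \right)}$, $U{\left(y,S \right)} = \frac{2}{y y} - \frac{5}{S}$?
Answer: $- \frac{17641}{243} \approx -72.597$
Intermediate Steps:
$U{\left(y,S \right)} = - \frac{5}{S} + \frac{2}{y^{2}}$ ($U{\left(y,S \right)} = \frac{2}{y^{2}} - \frac{5}{S} = - \frac{5}{S} + \frac{2}{y^{2}}$)
$w{\left(p \right)} = - \frac{7}{9}$ ($w{\left(p \right)} = - \frac{5}{5} + \frac{2}{9} = \left(-5\right) \frac{1}{5} + 2 \cdot \frac{1}{9} = -1 + \frac{2}{9} = - \frac{7}{9}$)
$-73 + w{\left(3 \right)} \frac{-62 + 20}{8 + 73} = -73 - \frac{7 \frac{-62 + 20}{8 + 73}}{9} = -73 - \frac{7 \left(- \frac{42}{81}\right)}{9} = -73 - \frac{7 \left(\left(-42\right) \frac{1}{81}\right)}{9} = -73 - - \frac{98}{243} = -73 + \frac{98}{243} = - \frac{17641}{243}$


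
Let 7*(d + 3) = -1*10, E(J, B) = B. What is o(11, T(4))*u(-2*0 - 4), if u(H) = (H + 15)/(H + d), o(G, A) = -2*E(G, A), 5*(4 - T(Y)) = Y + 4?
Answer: 1848/295 ≈ 6.2644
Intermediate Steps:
T(Y) = 16/5 - Y/5 (T(Y) = 4 - (Y + 4)/5 = 4 - (4 + Y)/5 = 4 + (-⅘ - Y/5) = 16/5 - Y/5)
d = -31/7 (d = -3 + (-1*10)/7 = -3 + (⅐)*(-10) = -3 - 10/7 = -31/7 ≈ -4.4286)
o(G, A) = -2*A
u(H) = (15 + H)/(-31/7 + H) (u(H) = (H + 15)/(H - 31/7) = (15 + H)/(-31/7 + H))
o(11, T(4))*u(-2*0 - 4) = (-2*(16/5 - ⅕*4))*(7*(15 + (-2*0 - 4))/(-31 + 7*(-2*0 - 4))) = (-2*(16/5 - ⅘))*(7*(15 + (0 - 4))/(-31 + 7*(0 - 4))) = (-2*12/5)*(7*(15 - 4)/(-31 + 7*(-4))) = -168*11/(5*(-31 - 28)) = -168*11/(5*(-59)) = -168*(-1)*11/(5*59) = -24/5*(-77/59) = 1848/295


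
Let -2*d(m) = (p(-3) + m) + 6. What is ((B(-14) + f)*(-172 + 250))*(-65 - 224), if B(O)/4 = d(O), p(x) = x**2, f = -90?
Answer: 2073864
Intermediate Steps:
d(m) = -15/2 - m/2 (d(m) = -(((-3)**2 + m) + 6)/2 = -((9 + m) + 6)/2 = -(15 + m)/2 = -15/2 - m/2)
B(O) = -30 - 2*O (B(O) = 4*(-15/2 - O/2) = -30 - 2*O)
((B(-14) + f)*(-172 + 250))*(-65 - 224) = (((-30 - 2*(-14)) - 90)*(-172 + 250))*(-65 - 224) = (((-30 + 28) - 90)*78)*(-289) = ((-2 - 90)*78)*(-289) = -92*78*(-289) = -7176*(-289) = 2073864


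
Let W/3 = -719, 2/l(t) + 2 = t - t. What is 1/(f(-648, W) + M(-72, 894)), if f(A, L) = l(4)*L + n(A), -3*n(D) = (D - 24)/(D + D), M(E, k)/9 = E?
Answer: 81/122215 ≈ 0.00066277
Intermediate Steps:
M(E, k) = 9*E
l(t) = -1 (l(t) = 2/(-2 + (t - t)) = 2/(-2 + 0) = 2/(-2) = 2*(-½) = -1)
W = -2157 (W = 3*(-719) = -2157)
n(D) = -(-24 + D)/(6*D) (n(D) = -(D - 24)/(3*(D + D)) = -(-24 + D)/(3*(2*D)) = -(-24 + D)*1/(2*D)/3 = -(-24 + D)/(6*D))
f(A, L) = -L + (24 - A)/(6*A)
1/(f(-648, W) + M(-72, 894)) = 1/((-⅙ - 1*(-2157) + 4/(-648)) + 9*(-72)) = 1/((-⅙ + 2157 + 4*(-1/648)) - 648) = 1/((-⅙ + 2157 - 1/162) - 648) = 1/(174703/81 - 648) = 1/(122215/81) = 81/122215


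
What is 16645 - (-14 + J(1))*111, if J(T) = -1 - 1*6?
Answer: 18976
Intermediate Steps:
J(T) = -7 (J(T) = -1 - 6 = -7)
16645 - (-14 + J(1))*111 = 16645 - (-14 - 7)*111 = 16645 - (-21)*111 = 16645 - 1*(-2331) = 16645 + 2331 = 18976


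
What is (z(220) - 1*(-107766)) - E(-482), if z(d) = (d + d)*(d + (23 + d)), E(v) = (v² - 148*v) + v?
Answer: 8308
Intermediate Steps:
E(v) = v² - 147*v
z(d) = 2*d*(23 + 2*d) (z(d) = (2*d)*(23 + 2*d) = 2*d*(23 + 2*d))
(z(220) - 1*(-107766)) - E(-482) = (2*220*(23 + 2*220) - 1*(-107766)) - (-482)*(-147 - 482) = (2*220*(23 + 440) + 107766) - (-482)*(-629) = (2*220*463 + 107766) - 1*303178 = (203720 + 107766) - 303178 = 311486 - 303178 = 8308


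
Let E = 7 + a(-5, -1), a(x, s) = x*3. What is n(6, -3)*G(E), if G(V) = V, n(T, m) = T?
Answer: -48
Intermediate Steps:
a(x, s) = 3*x
E = -8 (E = 7 + 3*(-5) = 7 - 15 = -8)
n(6, -3)*G(E) = 6*(-8) = -48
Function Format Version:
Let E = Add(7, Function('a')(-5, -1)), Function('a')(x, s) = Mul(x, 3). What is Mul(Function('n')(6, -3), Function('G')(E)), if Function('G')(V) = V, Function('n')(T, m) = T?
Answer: -48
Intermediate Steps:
Function('a')(x, s) = Mul(3, x)
E = -8 (E = Add(7, Mul(3, -5)) = Add(7, -15) = -8)
Mul(Function('n')(6, -3), Function('G')(E)) = Mul(6, -8) = -48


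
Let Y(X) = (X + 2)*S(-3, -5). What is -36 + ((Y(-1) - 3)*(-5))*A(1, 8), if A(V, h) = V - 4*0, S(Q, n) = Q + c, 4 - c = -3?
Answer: -41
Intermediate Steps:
c = 7 (c = 4 - 1*(-3) = 4 + 3 = 7)
S(Q, n) = 7 + Q (S(Q, n) = Q + 7 = 7 + Q)
A(V, h) = V (A(V, h) = V + 0 = V)
Y(X) = 8 + 4*X (Y(X) = (X + 2)*(7 - 3) = (2 + X)*4 = 8 + 4*X)
-36 + ((Y(-1) - 3)*(-5))*A(1, 8) = -36 + (((8 + 4*(-1)) - 3)*(-5))*1 = -36 + (((8 - 4) - 3)*(-5))*1 = -36 + ((4 - 3)*(-5))*1 = -36 + (1*(-5))*1 = -36 - 5*1 = -36 - 5 = -41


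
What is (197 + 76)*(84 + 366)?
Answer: 122850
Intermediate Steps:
(197 + 76)*(84 + 366) = 273*450 = 122850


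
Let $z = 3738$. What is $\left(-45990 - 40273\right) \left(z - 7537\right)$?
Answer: $327713137$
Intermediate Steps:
$\left(-45990 - 40273\right) \left(z - 7537\right) = \left(-45990 - 40273\right) \left(3738 - 7537\right) = \left(-86263\right) \left(-3799\right) = 327713137$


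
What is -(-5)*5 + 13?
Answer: 38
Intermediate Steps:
-(-5)*5 + 13 = -1*(-25) + 13 = 25 + 13 = 38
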